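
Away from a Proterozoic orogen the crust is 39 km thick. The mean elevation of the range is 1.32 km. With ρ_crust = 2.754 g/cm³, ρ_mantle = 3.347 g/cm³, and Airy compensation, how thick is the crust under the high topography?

Root depth r = h ρ_c / (ρ_m − ρ_c) = 1.32 km × 2.754 / 0.593 = 6.13 km.
Total thickness = T + h + r = 39 km + 1.32 km + 6.13 km = 46.5 km.

46.5 km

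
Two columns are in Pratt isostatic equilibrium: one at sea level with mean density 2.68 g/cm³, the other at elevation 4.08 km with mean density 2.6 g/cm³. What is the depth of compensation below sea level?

133 km

ρ_ref D = ρ (D + h) → D (ρ_ref − ρ) = ρ h.
D = ρ h/(ρ_ref − ρ) = 2.6 × 4.08 km/(2.68 − 2.6) = 133 km.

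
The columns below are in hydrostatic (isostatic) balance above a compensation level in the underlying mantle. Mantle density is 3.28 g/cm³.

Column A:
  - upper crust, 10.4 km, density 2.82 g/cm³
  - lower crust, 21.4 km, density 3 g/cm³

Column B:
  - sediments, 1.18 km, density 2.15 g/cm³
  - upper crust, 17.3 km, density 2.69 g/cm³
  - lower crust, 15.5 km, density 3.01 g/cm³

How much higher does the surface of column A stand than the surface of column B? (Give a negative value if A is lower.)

−1.51 km

For any compensation level in the mantle, the mantle terms cancel and isostasy reduces to e = (Σt_A − Σt_B) − (Σ(ρt)_A − Σ(ρt)_B) / ρ_m.
Σt_A = 31.8 km; Σt_B = 33.98 km; Σ(ρt)_A = 93.528; Σ(ρt)_B = 95.729 (in km·g/cm³).
e = (31.8 − 33.98) − (93.528 − 95.729) / 3.28 = −1.51 km.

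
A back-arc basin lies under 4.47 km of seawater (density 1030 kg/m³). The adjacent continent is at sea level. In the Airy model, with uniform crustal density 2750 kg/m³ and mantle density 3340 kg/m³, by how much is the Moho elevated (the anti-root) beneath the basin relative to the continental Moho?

13 km

Equating mass per unit area of the two columns: replacing crust with seawater at the top is compensated by replacing crust with mantle at the base: d (ρ_c − ρ_w) = a (ρ_m − ρ_c).
a = d (ρ_c − ρ_w)/(ρ_m − ρ_c) = 4.47 km × 1720/590 = 13 km.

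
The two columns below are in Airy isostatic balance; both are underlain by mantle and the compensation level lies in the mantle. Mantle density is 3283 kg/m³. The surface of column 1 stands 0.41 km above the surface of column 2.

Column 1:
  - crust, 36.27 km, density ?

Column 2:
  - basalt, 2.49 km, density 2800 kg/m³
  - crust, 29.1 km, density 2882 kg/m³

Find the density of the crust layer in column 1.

2890 kg/m³

Take the compensation level at the base of the deeper column (depth z_c below the surface of column 1) and equate Σ ρ_i t_i down to z_c; mantle fills any gap and the z_c terms cancel.
Column 1: 36.27×ρ + (z_c − 36.27)×3283
Column 2: 0.41×0 + 2.49×2800 + 29.1×2882 + (z_c − 0.41 − 31.59)×3283
The z_c×3283 term appears on both sides and cancels. Collect the known terms of each column as K = Σ(ρt)_known − 3283 × (depth of known layers): K_1 = 0 − 3283×36.27 = −119074.41; K_2 = 90838.2 − 3283×(0.41 + 31.59) = −14217.8.
Balance: K_1 + 36.27×ρ = K_2, so ρ = (K_2 − K_1)/36.27 = 104857/36.27 = 2890 kg/m³.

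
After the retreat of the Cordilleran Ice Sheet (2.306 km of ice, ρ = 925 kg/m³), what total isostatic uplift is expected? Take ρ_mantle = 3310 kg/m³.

Removing the load lets mantle flow back in; uplift u satisfies ρ_ice t = ρ_m u.
u = t ρ_ice/ρ_m = 2.306 km × 925/3310 = 0.644 km.

0.644 km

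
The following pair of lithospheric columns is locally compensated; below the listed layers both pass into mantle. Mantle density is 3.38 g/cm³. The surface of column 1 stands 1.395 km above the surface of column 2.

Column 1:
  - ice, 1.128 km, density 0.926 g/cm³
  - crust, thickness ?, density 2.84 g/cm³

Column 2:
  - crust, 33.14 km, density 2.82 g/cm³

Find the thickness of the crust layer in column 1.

38 km

Take the compensation level at the base of the deeper column (depth z_c below the surface of column 1) and equate Σ ρ_i t_i down to z_c; mantle fills any gap and the z_c terms cancel.
Column 1: 1.128×0.926 + x×2.84 + (z_c − 1.128 − x)×3.38
Column 2: 1.395×0 + 33.14×2.82 + (z_c − 1.395 − 33.14)×3.38
The z_c×3.38 term appears on both sides and cancels. Collect the known terms of each column as K = Σ(ρt)_known − 3.38 × (depth of known layers): K_1 = 1.044528 − 3.38×1.128 = −2.768112; K_2 = 93.4548 − 3.38×(1.395 + 33.14) = −23.2735.
Balance: K_1 − x×(3.38 − 2.84) = K_2, so x = (K_1 − K_2)/(3.38 − 2.84) = 20.5054/0.54 = 38 km.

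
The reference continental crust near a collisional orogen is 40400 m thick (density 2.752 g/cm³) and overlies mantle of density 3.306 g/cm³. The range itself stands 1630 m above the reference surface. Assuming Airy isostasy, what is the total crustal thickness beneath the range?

Root depth r = h ρ_c / (ρ_m − ρ_c) = 1630 m × 2.752 / 0.554 = 8097 m.
Total thickness = T + h + r = 40400 m + 1630 m + 8097 m = 50100 m.

50100 m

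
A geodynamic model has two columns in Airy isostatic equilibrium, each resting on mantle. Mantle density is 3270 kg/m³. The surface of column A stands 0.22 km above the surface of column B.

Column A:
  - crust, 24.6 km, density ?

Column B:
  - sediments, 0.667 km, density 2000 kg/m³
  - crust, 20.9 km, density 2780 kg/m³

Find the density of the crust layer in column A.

2790 kg/m³

Take the compensation level at the base of the deeper column (depth z_c below the surface of column A) and equate Σ ρ_i t_i down to z_c; mantle fills any gap and the z_c terms cancel.
Column A: 24.6×ρ + (z_c − 24.6)×3270
Column B: 0.22×0 + 0.667×2000 + 20.9×2780 + (z_c − 0.22 − 21.567)×3270
The z_c×3270 term appears on both sides and cancels. Collect the known terms of each column as K = Σ(ρt)_known − 3270 × (depth of known layers): K_A = 0 − 3270×24.6 = −80442; K_B = 59436 − 3270×(0.22 + 21.567) = −11807.49.
Balance: K_A + 24.6×ρ = K_B, so ρ = (K_B − K_A)/24.6 = 68634.5/24.6 = 2790 kg/m³.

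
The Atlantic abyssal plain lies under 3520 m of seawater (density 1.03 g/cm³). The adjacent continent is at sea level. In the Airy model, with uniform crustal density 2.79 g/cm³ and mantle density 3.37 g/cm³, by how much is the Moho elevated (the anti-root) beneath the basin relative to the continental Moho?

10700 m

Balancing pressure at the compensation depth: replacing crust with seawater at the top is compensated by replacing crust with mantle at the base: d (ρ_c − ρ_w) = a (ρ_m − ρ_c).
a = d (ρ_c − ρ_w)/(ρ_m − ρ_c) = 3520 m × 1.76/0.58 = 10700 m.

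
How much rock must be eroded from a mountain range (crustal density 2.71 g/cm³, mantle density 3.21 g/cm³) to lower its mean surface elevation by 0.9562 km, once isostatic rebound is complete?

Net drop Δ = e − u = e − e ρ_c/ρ_m = e (ρ_m − ρ_c)/ρ_m.
e = Δ ρ_m/(ρ_m − ρ_c) = 0.9562 km × 3.21/0.5 = 6.14 km.

6.14 km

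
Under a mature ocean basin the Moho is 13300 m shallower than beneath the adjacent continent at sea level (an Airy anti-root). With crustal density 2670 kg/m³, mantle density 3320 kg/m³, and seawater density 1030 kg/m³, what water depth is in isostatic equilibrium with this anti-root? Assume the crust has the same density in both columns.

5270 m

Replacing a thickness d of crust by seawater at the top must be balanced by replacing crust with mantle at the base: d (ρ_c − ρ_w) = a (ρ_m − ρ_c).
d = a (ρ_m − ρ_c)/(ρ_c − ρ_w) = 13300 m × 650/1640 = 5270 m.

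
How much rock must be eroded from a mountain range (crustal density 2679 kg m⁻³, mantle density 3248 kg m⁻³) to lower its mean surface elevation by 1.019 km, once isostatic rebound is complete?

5.82 km

Net drop Δ = e − u = e − e ρ_c/ρ_m = e (ρ_m − ρ_c)/ρ_m.
e = Δ ρ_m/(ρ_m − ρ_c) = 1.019 km × 3248/569 = 5.82 km.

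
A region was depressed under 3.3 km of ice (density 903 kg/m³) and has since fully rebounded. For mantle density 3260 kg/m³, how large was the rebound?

Removing the load lets mantle flow back in; uplift u satisfies ρ_ice t = ρ_m u.
u = t ρ_ice/ρ_m = 3.3 km × 903/3260 = 0.914 km.

0.914 km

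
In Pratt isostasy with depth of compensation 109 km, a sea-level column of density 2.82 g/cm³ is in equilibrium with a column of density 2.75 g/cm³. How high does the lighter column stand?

2.77 km

ρ_ref D = ρ (D + h) → h = D (ρ_ref − ρ)/ρ.
h = 109 km × (2.82 − 2.75)/2.75 = 2.77 km.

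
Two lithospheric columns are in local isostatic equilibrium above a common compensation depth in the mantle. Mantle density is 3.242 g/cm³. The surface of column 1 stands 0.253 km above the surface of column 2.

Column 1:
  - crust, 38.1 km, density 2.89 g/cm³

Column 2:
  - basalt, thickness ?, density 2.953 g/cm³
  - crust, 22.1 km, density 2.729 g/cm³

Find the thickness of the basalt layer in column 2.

4.34 km

Take the compensation level at the base of the deeper column (depth z_c below the surface of column 1) and equate Σ ρ_i t_i down to z_c; mantle fills any gap and the z_c terms cancel.
Column 1: 38.1×2.89 + (z_c − 38.1)×3.242
Column 2: 0.253×0 + x×2.953 + 22.1×2.729 + (z_c − 0.253 − 22.1 − x)×3.242
The z_c×3.242 term appears on both sides and cancels. Collect the known terms of each column as K = Σ(ρt)_known − 3.242 × (depth of known layers): K_1 = 110.109 − 3.242×38.1 = −13.4112; K_2 = 60.3109 − 3.242×(0.253 + 22.1) = −12.157526.
Balance: K_1 = K_2 − x×(3.242 − 2.953), so x = (K_2 − K_1)/(3.242 − 2.953) = 1.25367/0.289 = 4.34 km.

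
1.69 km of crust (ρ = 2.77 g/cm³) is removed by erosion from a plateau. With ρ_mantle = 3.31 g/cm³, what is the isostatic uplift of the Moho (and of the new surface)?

Unloading: uplift u = e ρ_c/ρ_m = 1.69 km × 2.77/3.31 = 1.41 km.

1.41 km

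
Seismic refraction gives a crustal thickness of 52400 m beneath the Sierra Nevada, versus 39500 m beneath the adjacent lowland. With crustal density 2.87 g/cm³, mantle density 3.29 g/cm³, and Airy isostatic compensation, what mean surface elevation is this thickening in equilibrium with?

1650 m

Excess crust Δ = 52400 m − 39500 m = 12900 m, split between elevation h and root r with h + r = Δ.
Airy balance ρ_c h = (ρ_m − ρ_c) r gives r = h ρ_c/(ρ_m − ρ_c), so h (1 + ρ_c/(ρ_m − ρ_c)) = Δ, i.e. h = Δ (ρ_m − ρ_c)/ρ_m.
h = 12900 m × 0.42/3.29 = 1650 m.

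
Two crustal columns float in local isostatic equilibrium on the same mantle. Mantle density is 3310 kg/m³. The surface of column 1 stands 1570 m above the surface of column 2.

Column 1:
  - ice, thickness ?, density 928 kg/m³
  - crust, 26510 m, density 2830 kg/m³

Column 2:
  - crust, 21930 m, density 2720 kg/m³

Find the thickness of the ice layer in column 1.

Take the compensation level at the base of the deeper column (depth z_c below the surface of column 1) and equate Σ ρ_i t_i down to z_c; mantle fills any gap and the z_c terms cancel.
Column 1: x×928 + 26510×2830 + (z_c − 26510 − x)×3310
Column 2: 1570×0 + 21930×2720 + (z_c − 1570 − 21930)×3310
The z_c×3310 term appears on both sides and cancels. Collect the known terms of each column as K = Σ(ρt)_known − 3310 × (depth of known layers): K_1 = 75023300 − 3310×26510 = −12724800; K_2 = 59649600 − 3310×(1570 + 21930) = −18135400.
Balance: K_1 − x×(3310 − 928) = K_2, so x = (K_1 − K_2)/(3310 − 928) = 5410600/2382 = 2270 m.

2270 m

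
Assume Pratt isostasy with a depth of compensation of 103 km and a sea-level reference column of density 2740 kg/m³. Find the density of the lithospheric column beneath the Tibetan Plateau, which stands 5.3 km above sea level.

2610 kg/m³

Pratt balance: ρ_ref D = ρ (D + h).
ρ = ρ_ref D/(D + h) = 2740 × 103 km/(103 km + 5.3 km) = 2610 kg/m³.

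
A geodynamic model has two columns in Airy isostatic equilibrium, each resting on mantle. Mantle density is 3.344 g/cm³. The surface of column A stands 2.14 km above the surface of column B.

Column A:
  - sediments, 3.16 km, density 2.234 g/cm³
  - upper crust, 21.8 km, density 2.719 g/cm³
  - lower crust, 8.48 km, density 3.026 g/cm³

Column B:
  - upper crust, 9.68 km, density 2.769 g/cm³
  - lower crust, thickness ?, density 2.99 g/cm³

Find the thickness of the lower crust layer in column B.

20.1 km

Take the compensation level at the base of the deeper column (depth z_c below the surface of column A) and equate Σ ρ_i t_i down to z_c; mantle fills any gap and the z_c terms cancel.
Column A: 3.16×2.234 + 21.8×2.719 + 8.48×3.026 + (z_c − 33.44)×3.344
Column B: 2.14×0 + 9.68×2.769 + x×2.99 + (z_c − 2.14 − 9.68 − x)×3.344
The z_c×3.344 term appears on both sides and cancels. Collect the known terms of each column as K = Σ(ρt)_known − 3.344 × (depth of known layers): K_A = 91.99412 − 3.344×33.44 = −19.82924; K_B = 26.80392 − 3.344×(2.14 + 9.68) = −12.72216.
Balance: K_A = K_B − x×(3.344 − 2.99), so x = (K_B − K_A)/(3.344 − 2.99) = 7.10708/0.354 = 20.1 km.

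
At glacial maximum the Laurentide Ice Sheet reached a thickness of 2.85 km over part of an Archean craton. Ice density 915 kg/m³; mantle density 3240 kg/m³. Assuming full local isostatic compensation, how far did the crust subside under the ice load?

0.805 km

By Archimedes' principle applied to the lithosphere: the ice load ρ_ice t is balanced by mantle displaced below, ρ_m s.
s = t ρ_ice / ρ_m = 2.85 km × 915/3240 = 0.805 km.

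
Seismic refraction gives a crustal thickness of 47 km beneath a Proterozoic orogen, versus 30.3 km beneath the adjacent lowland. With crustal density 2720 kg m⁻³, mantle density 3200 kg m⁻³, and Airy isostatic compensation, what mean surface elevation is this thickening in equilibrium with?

2.5 km

Excess crust Δ = 47 km − 30.3 km = 16.7 km, split between elevation h and root r with h + r = Δ.
Airy balance ρ_c h = (ρ_m − ρ_c) r gives r = h ρ_c/(ρ_m − ρ_c), so h (1 + ρ_c/(ρ_m − ρ_c)) = Δ, i.e. h = Δ (ρ_m − ρ_c)/ρ_m.
h = 16.7 km × 480/3200 = 2.5 km.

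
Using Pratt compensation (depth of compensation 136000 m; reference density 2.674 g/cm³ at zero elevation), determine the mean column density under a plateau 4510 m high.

2.59 g/cm³

Pratt balance: ρ_ref D = ρ (D + h).
ρ = ρ_ref D/(D + h) = 2.674 × 136000 m/(136000 m + 4510 m) = 2.59 g/cm³.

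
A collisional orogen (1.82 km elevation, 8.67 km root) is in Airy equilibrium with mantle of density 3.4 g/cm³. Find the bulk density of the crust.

ρ_c h = (ρ_m − ρ_c) r → ρ_c (h + r) = ρ_m r → ρ_c = ρ_m r / (h + r).
ρ_c = 3.4 × 8.67 km / (1.82 km + 8.67 km) = 2.81 g/cm³.

2.81 g/cm³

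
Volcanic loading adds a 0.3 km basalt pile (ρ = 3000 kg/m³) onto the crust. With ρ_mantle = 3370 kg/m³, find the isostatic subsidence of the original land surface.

Subaerial loading: s = t ρ_load / ρ_m.
s = 0.3 km × 3000/3370 = 0.267 km.

0.267 km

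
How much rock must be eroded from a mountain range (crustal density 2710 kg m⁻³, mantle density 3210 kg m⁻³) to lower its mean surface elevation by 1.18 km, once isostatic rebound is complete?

7.58 km

Net drop Δ = e − u = e − e ρ_c/ρ_m = e (ρ_m − ρ_c)/ρ_m.
e = Δ ρ_m/(ρ_m − ρ_c) = 1.18 km × 3210/500 = 7.58 km.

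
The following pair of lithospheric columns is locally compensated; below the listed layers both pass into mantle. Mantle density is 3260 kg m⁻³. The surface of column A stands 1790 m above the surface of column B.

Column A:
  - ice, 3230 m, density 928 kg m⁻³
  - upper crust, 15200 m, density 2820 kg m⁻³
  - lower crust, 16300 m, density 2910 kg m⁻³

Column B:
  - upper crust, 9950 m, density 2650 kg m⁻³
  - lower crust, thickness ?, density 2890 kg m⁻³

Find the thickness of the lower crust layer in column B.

Take the compensation level at the base of the deeper column (depth z_c below the surface of column A) and equate Σ ρ_i t_i down to z_c; mantle fills any gap and the z_c terms cancel.
Column A: 3230×928 + 15200×2820 + 16300×2910 + (z_c − 34730)×3260
Column B: 1790×0 + 9950×2650 + x×2890 + (z_c − 1790 − 9950 − x)×3260
The z_c×3260 term appears on both sides and cancels. Collect the known terms of each column as K = Σ(ρt)_known − 3260 × (depth of known layers): K_A = 93294440 − 3260×34730 = −19925360; K_B = 26367500 − 3260×(1790 + 9950) = −11904900.
Balance: K_A = K_B − x×(3260 − 2890), so x = (K_B − K_A)/(3260 − 2890) = 8020460/370 = 21700 m.

21700 m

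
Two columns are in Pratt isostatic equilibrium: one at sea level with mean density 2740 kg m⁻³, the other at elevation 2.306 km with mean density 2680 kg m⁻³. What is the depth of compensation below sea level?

ρ_ref D = ρ (D + h) → D (ρ_ref − ρ) = ρ h.
D = ρ h/(ρ_ref − ρ) = 2680 × 2.306 km/(2740 − 2680) = 103 km.

103 km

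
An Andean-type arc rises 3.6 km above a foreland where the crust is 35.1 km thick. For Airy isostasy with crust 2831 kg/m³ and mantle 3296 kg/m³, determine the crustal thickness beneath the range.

60.6 km

Root depth r = h ρ_c / (ρ_m − ρ_c) = 3.6 km × 2831 / 465 = 21.92 km.
Total thickness = T + h + r = 35.1 km + 3.6 km + 21.92 km = 60.6 km.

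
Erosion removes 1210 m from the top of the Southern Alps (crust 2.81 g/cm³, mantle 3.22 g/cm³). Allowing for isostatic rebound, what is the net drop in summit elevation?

154 m

Rebound u = e ρ_c/ρ_m = 1210 m × 2.81/3.22 = 1056 m.
Net surface drop = e − u = 1210 m − 1056 m = e (ρ_m − ρ_c)/ρ_m = 154 m.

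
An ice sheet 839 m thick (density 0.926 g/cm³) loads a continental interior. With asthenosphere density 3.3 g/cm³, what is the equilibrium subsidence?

Isostatic balance requires: the ice load ρ_ice t is balanced by mantle displaced below, ρ_m s.
s = t ρ_ice / ρ_m = 839 m × 0.926/3.3 = 235 m.

235 m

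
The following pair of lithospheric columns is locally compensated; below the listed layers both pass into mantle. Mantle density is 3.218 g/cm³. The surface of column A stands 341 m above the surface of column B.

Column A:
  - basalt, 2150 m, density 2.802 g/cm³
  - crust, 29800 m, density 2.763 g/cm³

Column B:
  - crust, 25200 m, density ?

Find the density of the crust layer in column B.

Take the compensation level at the base of the deeper column (depth z_c below the surface of column A) and equate Σ ρ_i t_i down to z_c; mantle fills any gap and the z_c terms cancel.
Column A: 2150×2.802 + 29800×2.763 + (z_c − 31950)×3.218
Column B: 341×0 + 25200×ρ + (z_c − 341 − 25200)×3.218
The z_c×3.218 term appears on both sides and cancels. Collect the known terms of each column as K = Σ(ρt)_known − 3.218 × (depth of known layers): K_A = 88361.7 − 3.218×31950 = −14453.4; K_B = 0 − 3.218×(341 + 25200) = −82190.938.
Balance: K_A = K_B + 25200×ρ, so ρ = (K_A − K_B)/25200 = 67737.5/25200 = 2.69 g/cm³.

2.69 g/cm³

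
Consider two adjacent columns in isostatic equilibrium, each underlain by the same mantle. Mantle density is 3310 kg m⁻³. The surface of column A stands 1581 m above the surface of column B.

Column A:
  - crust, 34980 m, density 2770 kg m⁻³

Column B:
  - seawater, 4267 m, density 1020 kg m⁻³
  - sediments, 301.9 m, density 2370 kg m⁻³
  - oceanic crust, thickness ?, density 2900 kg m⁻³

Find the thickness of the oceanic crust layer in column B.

Take the compensation level at the base of the deeper column (depth z_c below the surface of column A) and equate Σ ρ_i t_i down to z_c; mantle fills any gap and the z_c terms cancel.
Column A: 34980×2770 + (z_c − 34980)×3310
Column B: 1581×0 + 4267×1020 + 301.9×2370 + x×2900 + (z_c − 1581 − 4568.9 − x)×3310
The z_c×3310 term appears on both sides and cancels. Collect the known terms of each column as K = Σ(ρt)_known − 3310 × (depth of known layers): K_A = 96894600 − 3310×34980 = −18889200; K_B = 5067843 − 3310×(1581 + 4568.9) = −15288326.
Balance: K_A = K_B − x×(3310 − 2900), so x = (K_B − K_A)/(3310 − 2900) = 3600870/410 = 8780 m.

8780 m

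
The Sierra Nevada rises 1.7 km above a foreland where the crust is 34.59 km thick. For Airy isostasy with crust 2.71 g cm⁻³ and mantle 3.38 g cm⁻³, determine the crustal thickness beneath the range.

Root depth r = h ρ_c / (ρ_m − ρ_c) = 1.7 km × 2.71 / 0.67 = 6.876 km.
Total thickness = T + h + r = 34.59 km + 1.7 km + 6.876 km = 43.2 km.

43.2 km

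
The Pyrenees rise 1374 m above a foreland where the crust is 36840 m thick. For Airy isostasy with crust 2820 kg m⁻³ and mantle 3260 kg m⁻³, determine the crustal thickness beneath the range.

47000 m

Root depth r = h ρ_c / (ρ_m − ρ_c) = 1374 m × 2820 / 440 = 8806 m.
Total thickness = T + h + r = 36840 m + 1374 m + 8806 m = 47000 m.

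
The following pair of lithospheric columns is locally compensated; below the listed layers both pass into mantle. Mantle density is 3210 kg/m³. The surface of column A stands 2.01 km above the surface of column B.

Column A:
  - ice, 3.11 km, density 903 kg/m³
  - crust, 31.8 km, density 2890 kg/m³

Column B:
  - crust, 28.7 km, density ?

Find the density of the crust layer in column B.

2830 kg/m³

Take the compensation level at the base of the deeper column (depth z_c below the surface of column A) and equate Σ ρ_i t_i down to z_c; mantle fills any gap and the z_c terms cancel.
Column A: 3.11×903 + 31.8×2890 + (z_c − 34.91)×3210
Column B: 2.01×0 + 28.7×ρ + (z_c − 2.01 − 28.7)×3210
The z_c×3210 term appears on both sides and cancels. Collect the known terms of each column as K = Σ(ρt)_known − 3210 × (depth of known layers): K_A = 94710.33 − 3210×34.91 = −17350.77; K_B = 0 − 3210×(2.01 + 28.7) = −98579.1.
Balance: K_A = K_B + 28.7×ρ, so ρ = (K_A − K_B)/28.7 = 81228.3/28.7 = 2830 kg/m³.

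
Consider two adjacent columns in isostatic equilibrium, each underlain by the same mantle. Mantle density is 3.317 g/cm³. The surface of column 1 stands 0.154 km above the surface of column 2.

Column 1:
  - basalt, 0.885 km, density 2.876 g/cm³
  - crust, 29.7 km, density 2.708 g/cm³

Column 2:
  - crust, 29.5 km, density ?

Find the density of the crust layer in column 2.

2.71 g/cm³

Take the compensation level at the base of the deeper column (depth z_c below the surface of column 1) and equate Σ ρ_i t_i down to z_c; mantle fills any gap and the z_c terms cancel.
Column 1: 0.885×2.876 + 29.7×2.708 + (z_c − 30.585)×3.317
Column 2: 0.154×0 + 29.5×ρ + (z_c − 0.154 − 29.5)×3.317
The z_c×3.317 term appears on both sides and cancels. Collect the known terms of each column as K = Σ(ρt)_known − 3.317 × (depth of known layers): K_1 = 82.97286 − 3.317×30.585 = −18.477585; K_2 = 0 − 3.317×(0.154 + 29.5) = −98.362318.
Balance: K_1 = K_2 + 29.5×ρ, so ρ = (K_1 − K_2)/29.5 = 79.8847/29.5 = 2.71 g/cm³.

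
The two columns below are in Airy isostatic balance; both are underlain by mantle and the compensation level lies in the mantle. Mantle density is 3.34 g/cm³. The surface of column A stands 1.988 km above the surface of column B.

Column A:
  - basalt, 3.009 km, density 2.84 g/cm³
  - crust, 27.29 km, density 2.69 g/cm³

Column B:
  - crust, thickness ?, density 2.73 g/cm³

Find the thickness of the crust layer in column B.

20.7 km

Take the compensation level at the base of the deeper column (depth z_c below the surface of column A) and equate Σ ρ_i t_i down to z_c; mantle fills any gap and the z_c terms cancel.
Column A: 3.009×2.84 + 27.29×2.69 + (z_c − 30.299)×3.34
Column B: 1.988×0 + x×2.73 + (z_c − 1.988 − 0 − x)×3.34
The z_c×3.34 term appears on both sides and cancels. Collect the known terms of each column as K = Σ(ρt)_known − 3.34 × (depth of known layers): K_A = 81.95566 − 3.34×30.299 = −19.243; K_B = 0 − 3.34×(1.988 + 0) = −6.63992.
Balance: K_A = K_B − x×(3.34 − 2.73), so x = (K_B − K_A)/(3.34 − 2.73) = 12.6031/0.61 = 20.7 km.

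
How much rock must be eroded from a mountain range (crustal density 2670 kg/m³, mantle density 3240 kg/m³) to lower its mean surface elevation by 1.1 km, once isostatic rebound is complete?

Net drop Δ = e − u = e − e ρ_c/ρ_m = e (ρ_m − ρ_c)/ρ_m.
e = Δ ρ_m/(ρ_m − ρ_c) = 1.1 km × 3240/570 = 6.25 km.

6.25 km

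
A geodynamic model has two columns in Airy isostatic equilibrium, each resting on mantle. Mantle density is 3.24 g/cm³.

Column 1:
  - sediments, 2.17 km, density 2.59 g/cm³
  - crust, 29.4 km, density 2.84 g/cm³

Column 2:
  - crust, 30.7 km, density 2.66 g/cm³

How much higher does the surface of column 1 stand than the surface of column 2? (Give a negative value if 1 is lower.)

For any compensation level in the mantle, the mantle terms cancel and isostasy reduces to e = (Σt_1 − Σt_2) − (Σ(ρt)_1 − Σ(ρt)_2) / ρ_m.
Σt_1 = 31.57 km; Σt_2 = 30.7 km; Σ(ρt)_1 = 89.1163; Σ(ρt)_2 = 81.662 (in km·g/cm³).
e = (31.57 − 30.7) − (89.1163 − 81.662) / 3.24 = −1.43 km.

−1.43 km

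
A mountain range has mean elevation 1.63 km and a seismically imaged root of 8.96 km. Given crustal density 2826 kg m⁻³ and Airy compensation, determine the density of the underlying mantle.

Airy balance: ρ_c h = (ρ_m − ρ_c) r → ρ_m = ρ_c (1 + h/r).
ρ_m = 2826 × (1 + 1.63 km/8.96 km) = 3340 kg m⁻³.

3340 kg m⁻³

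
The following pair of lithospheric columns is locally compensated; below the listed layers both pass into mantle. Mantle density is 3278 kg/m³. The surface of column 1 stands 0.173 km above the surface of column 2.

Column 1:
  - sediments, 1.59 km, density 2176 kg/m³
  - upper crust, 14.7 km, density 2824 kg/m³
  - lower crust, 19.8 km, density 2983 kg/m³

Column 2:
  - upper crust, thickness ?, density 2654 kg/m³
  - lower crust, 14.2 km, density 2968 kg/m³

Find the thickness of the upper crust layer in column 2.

Take the compensation level at the base of the deeper column (depth z_c below the surface of column 1) and equate Σ ρ_i t_i down to z_c; mantle fills any gap and the z_c terms cancel.
Column 1: 1.59×2176 + 14.7×2824 + 19.8×2983 + (z_c − 36.09)×3278
Column 2: 0.173×0 + x×2654 + 14.2×2968 + (z_c − 0.173 − 14.2 − x)×3278
The z_c×3278 term appears on both sides and cancels. Collect the known terms of each column as K = Σ(ρt)_known − 3278 × (depth of known layers): K_1 = 104036.04 − 3278×36.09 = −14266.98; K_2 = 42145.6 − 3278×(0.173 + 14.2) = −4969.094.
Balance: K_1 = K_2 − x×(3278 − 2654), so x = (K_2 − K_1)/(3278 − 2654) = 9297.89/624 = 14.9 km.

14.9 km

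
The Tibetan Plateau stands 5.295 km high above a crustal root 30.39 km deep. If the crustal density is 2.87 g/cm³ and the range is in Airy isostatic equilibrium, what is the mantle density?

Airy balance: ρ_c h = (ρ_m − ρ_c) r → ρ_m = ρ_c (1 + h/r).
ρ_m = 2.87 × (1 + 5.295 km/30.39 km) = 3.37 g/cm³.

3.37 g/cm³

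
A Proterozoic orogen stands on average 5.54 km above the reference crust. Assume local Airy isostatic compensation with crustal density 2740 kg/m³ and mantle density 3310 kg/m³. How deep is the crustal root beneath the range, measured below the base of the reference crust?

26.6 km

Balancing pressure at the compensation depth: the weight of the topography is balanced by the buoyancy of the root, ρ_c h = (ρ_m − ρ_c) r.
r = h · ρ_c / (ρ_m − ρ_c) = 5.54 km × 2740 / (3310 − 2740) = 26.6 km.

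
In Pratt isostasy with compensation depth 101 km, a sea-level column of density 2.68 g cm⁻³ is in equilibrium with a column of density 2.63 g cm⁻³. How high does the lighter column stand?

1.92 km

ρ_ref D = ρ (D + h) → h = D (ρ_ref − ρ)/ρ.
h = 101 km × (2.68 − 2.63)/2.63 = 1.92 km.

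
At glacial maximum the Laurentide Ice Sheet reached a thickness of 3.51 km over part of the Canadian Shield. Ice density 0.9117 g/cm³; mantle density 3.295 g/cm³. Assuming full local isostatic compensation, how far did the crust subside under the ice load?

0.971 km

Equating mass per unit area of the two columns: the ice load ρ_ice t is balanced by mantle displaced below, ρ_m s.
s = t ρ_ice / ρ_m = 3.51 km × 0.9117/3.295 = 0.971 km.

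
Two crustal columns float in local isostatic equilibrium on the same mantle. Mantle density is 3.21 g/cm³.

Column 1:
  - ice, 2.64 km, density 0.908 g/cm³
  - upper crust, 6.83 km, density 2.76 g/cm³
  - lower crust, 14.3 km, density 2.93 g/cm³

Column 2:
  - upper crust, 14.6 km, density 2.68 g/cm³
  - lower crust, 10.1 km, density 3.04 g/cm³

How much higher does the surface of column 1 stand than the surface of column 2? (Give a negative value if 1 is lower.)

1.15 km

For any compensation level in the mantle, the mantle terms cancel and isostasy reduces to e = (Σt_1 − Σt_2) − (Σ(ρt)_1 − Σ(ρt)_2) / ρ_m.
Σt_1 = 23.77 km; Σt_2 = 24.7 km; Σ(ρt)_1 = 63.14692; Σ(ρt)_2 = 69.832 (in km·g/cm³).
e = (23.77 − 24.7) − (63.14692 − 69.832) / 3.21 = 1.15 km.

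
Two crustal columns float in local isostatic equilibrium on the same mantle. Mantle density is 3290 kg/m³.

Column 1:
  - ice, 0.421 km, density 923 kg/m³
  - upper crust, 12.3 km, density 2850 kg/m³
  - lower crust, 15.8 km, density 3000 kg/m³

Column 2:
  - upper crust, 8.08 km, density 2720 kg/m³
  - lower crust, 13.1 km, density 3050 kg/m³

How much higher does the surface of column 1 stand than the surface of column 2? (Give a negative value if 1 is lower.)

0.985 km

For any compensation level in the mantle, the mantle terms cancel and isostasy reduces to e = (Σt_1 − Σt_2) − (Σ(ρt)_1 − Σ(ρt)_2) / ρ_m.
Σt_1 = 28.521 km; Σt_2 = 21.18 km; Σ(ρt)_1 = 82843.583; Σ(ρt)_2 = 61932.6 (in km·kg/m³).
e = (28.521 − 21.18) − (82843.583 − 61932.6) / 3290 = 0.985 km.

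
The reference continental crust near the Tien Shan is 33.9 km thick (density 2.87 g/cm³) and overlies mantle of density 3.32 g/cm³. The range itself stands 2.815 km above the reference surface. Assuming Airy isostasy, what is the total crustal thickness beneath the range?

54.7 km

Root depth r = h ρ_c / (ρ_m − ρ_c) = 2.815 km × 2.87 / 0.45 = 17.95 km.
Total thickness = T + h + r = 33.9 km + 2.815 km + 17.95 km = 54.7 km.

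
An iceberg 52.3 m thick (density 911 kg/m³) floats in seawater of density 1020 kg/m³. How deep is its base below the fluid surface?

Draft d = t ρ_obj/ρ_fluid = 52.3 m × 911/1020 = 46.7 m.

46.7 m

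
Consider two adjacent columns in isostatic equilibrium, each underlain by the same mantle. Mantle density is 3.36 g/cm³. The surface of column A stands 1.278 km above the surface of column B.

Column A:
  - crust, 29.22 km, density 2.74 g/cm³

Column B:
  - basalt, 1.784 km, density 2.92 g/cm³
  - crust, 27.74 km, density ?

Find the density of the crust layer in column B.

2.89 g/cm³

Take the compensation level at the base of the deeper column (depth z_c below the surface of column A) and equate Σ ρ_i t_i down to z_c; mantle fills any gap and the z_c terms cancel.
Column A: 29.22×2.74 + (z_c − 29.22)×3.36
Column B: 1.278×0 + 1.784×2.92 + 27.74×ρ + (z_c − 1.278 − 29.524)×3.36
The z_c×3.36 term appears on both sides and cancels. Collect the known terms of each column as K = Σ(ρt)_known − 3.36 × (depth of known layers): K_A = 80.0628 − 3.36×29.22 = −18.1164; K_B = 5.20928 − 3.36×(1.278 + 29.524) = −98.28544.
Balance: K_A = K_B + 27.74×ρ, so ρ = (K_A − K_B)/27.74 = 80.169/27.74 = 2.89 g/cm³.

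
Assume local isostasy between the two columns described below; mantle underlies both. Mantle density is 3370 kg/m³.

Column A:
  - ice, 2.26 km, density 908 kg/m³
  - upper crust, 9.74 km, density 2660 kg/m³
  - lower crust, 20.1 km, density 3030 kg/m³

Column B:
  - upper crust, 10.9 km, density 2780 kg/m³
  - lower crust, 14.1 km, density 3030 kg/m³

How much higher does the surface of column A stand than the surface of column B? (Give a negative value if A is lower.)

For any compensation level in the mantle, the mantle terms cancel and isostasy reduces to e = (Σt_A − Σt_B) − (Σ(ρt)_A − Σ(ρt)_B) / ρ_m.
Σt_A = 32.1 km; Σt_B = 25 km; Σ(ρt)_A = 88863.48; Σ(ρt)_B = 73025 (in km·kg/m³).
e = (32.1 − 25) − (88863.48 − 73025) / 3370 = 2.4 km.

2.4 km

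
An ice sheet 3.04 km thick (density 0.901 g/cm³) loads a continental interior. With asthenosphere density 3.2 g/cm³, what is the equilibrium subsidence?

0.856 km

Isostatic balance requires: the ice load ρ_ice t is balanced by mantle displaced below, ρ_m s.
s = t ρ_ice / ρ_m = 3.04 km × 0.901/3.2 = 0.856 km.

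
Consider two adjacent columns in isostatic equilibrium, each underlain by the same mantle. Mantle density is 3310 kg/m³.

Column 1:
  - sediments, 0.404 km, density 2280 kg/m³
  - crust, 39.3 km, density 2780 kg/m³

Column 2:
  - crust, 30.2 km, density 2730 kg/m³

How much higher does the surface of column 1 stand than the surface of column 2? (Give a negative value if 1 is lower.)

1.13 km

For any compensation level in the mantle, the mantle terms cancel and isostasy reduces to e = (Σt_1 − Σt_2) − (Σ(ρt)_1 − Σ(ρt)_2) / ρ_m.
Σt_1 = 39.704 km; Σt_2 = 30.2 km; Σ(ρt)_1 = 110175.12; Σ(ρt)_2 = 82446 (in km·kg/m³).
e = (39.704 − 30.2) − (110175.12 − 82446) / 3310 = 1.13 km.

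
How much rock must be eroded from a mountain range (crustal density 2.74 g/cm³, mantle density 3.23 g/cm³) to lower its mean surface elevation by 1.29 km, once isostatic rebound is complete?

8.5 km

Net drop Δ = e − u = e − e ρ_c/ρ_m = e (ρ_m − ρ_c)/ρ_m.
e = Δ ρ_m/(ρ_m − ρ_c) = 1.29 km × 3.23/0.49 = 8.5 km.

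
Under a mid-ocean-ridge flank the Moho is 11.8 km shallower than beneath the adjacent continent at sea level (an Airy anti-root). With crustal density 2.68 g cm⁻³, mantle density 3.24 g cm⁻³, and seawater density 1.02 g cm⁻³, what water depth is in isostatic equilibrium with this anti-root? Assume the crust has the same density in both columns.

Replacing a thickness d of crust by seawater at the top must be balanced by replacing crust with mantle at the base: d (ρ_c − ρ_w) = a (ρ_m − ρ_c).
d = a (ρ_m − ρ_c)/(ρ_c − ρ_w) = 11.8 km × 0.56/1.66 = 3.98 km.

3.98 km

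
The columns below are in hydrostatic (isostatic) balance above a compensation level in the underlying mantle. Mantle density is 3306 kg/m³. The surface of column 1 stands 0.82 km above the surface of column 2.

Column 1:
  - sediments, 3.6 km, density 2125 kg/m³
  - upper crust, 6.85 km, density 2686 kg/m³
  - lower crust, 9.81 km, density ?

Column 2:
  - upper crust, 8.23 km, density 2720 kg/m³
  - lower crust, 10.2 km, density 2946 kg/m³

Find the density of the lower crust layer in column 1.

Take the compensation level at the base of the deeper column (depth z_c below the surface of column 1) and equate Σ ρ_i t_i down to z_c; mantle fills any gap and the z_c terms cancel.
Column 1: 3.6×2125 + 6.85×2686 + 9.81×ρ + (z_c − 20.26)×3306
Column 2: 0.82×0 + 8.23×2720 + 10.2×2946 + (z_c − 0.82 − 18.43)×3306
The z_c×3306 term appears on both sides and cancels. Collect the known terms of each column as K = Σ(ρt)_known − 3306 × (depth of known layers): K_1 = 26049.1 − 3306×20.26 = −40930.46; K_2 = 52434.8 − 3306×(0.82 + 18.43) = −11205.7.
Balance: K_1 + 9.81×ρ = K_2, so ρ = (K_2 − K_1)/9.81 = 29724.8/9.81 = 3030 kg/m³.

3030 kg/m³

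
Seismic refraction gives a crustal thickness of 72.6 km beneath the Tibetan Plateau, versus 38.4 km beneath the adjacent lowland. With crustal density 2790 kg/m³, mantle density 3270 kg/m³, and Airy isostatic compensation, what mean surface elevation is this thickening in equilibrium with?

Excess crust Δ = 72.6 km − 38.4 km = 34.2 km, split between elevation h and root r with h + r = Δ.
Airy balance ρ_c h = (ρ_m − ρ_c) r gives r = h ρ_c/(ρ_m − ρ_c), so h (1 + ρ_c/(ρ_m − ρ_c)) = Δ, i.e. h = Δ (ρ_m − ρ_c)/ρ_m.
h = 34.2 km × 480/3270 = 5.02 km.

5.02 km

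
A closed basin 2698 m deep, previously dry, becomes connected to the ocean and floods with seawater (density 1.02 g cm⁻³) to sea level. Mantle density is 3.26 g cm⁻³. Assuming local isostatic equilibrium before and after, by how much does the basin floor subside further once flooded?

After flooding the water column is d + s deep. Its weight must equal the weight of mantle displaced by the extra subsidence s: (d + s) ρ_w = s ρ_m.
s = d ρ_w / (ρ_m − ρ_w) = 2698 m × 1.02/(3.26 − 1.02) = 1230 m.

1230 m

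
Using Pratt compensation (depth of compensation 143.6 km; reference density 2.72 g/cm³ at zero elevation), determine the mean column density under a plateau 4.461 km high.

Pratt balance: ρ_ref D = ρ (D + h).
ρ = ρ_ref D/(D + h) = 2.72 × 143.6 km/(143.6 km + 4.461 km) = 2.64 g/cm³.

2.64 g/cm³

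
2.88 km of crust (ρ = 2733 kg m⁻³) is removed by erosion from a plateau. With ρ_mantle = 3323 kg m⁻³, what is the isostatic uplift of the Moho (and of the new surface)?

Unloading: uplift u = e ρ_c/ρ_m = 2.88 km × 2733/3323 = 2.37 km.

2.37 km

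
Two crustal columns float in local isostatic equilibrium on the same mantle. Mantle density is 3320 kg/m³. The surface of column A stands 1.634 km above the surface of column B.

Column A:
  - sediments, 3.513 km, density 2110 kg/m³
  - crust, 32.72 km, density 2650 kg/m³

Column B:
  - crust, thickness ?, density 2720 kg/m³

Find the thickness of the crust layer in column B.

Take the compensation level at the base of the deeper column (depth z_c below the surface of column A) and equate Σ ρ_i t_i down to z_c; mantle fills any gap and the z_c terms cancel.
Column A: 3.513×2110 + 32.72×2650 + (z_c − 36.233)×3320
Column B: 1.634×0 + x×2720 + (z_c − 1.634 − 0 − x)×3320
The z_c×3320 term appears on both sides and cancels. Collect the known terms of each column as K = Σ(ρt)_known − 3320 × (depth of known layers): K_A = 94120.43 − 3320×36.233 = −26173.13; K_B = 0 − 3320×(1.634 + 0) = −5424.88.
Balance: K_A = K_B − x×(3320 − 2720), so x = (K_B − K_A)/(3320 − 2720) = 20748.2/600 = 34.6 km.

34.6 km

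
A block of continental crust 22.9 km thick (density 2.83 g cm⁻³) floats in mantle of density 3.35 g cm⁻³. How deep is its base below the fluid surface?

19.3 km

Draft d = t ρ_obj/ρ_fluid = 22.9 km × 2.83/3.35 = 19.3 km.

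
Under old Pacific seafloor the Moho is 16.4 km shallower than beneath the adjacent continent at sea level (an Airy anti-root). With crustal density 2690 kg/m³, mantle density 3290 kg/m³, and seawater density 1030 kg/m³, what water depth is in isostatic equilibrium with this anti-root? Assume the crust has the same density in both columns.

Replacing a thickness d of crust by seawater at the top must be balanced by replacing crust with mantle at the base: d (ρ_c − ρ_w) = a (ρ_m − ρ_c).
d = a (ρ_m − ρ_c)/(ρ_c − ρ_w) = 16.4 km × 600/1660 = 5.93 km.

5.93 km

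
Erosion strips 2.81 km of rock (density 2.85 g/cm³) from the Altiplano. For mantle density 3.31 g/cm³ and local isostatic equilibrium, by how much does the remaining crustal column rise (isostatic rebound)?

Unloading: uplift u = e ρ_c/ρ_m = 2.81 km × 2.85/3.31 = 2.42 km.

2.42 km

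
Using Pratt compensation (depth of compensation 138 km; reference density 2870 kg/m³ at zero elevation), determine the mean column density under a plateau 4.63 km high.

Pratt balance: ρ_ref D = ρ (D + h).
ρ = ρ_ref D/(D + h) = 2870 × 138 km/(138 km + 4.63 km) = 2780 kg/m³.

2780 kg/m³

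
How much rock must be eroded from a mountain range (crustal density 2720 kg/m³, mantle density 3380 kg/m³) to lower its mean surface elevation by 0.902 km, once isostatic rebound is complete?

Net drop Δ = e − u = e − e ρ_c/ρ_m = e (ρ_m − ρ_c)/ρ_m.
e = Δ ρ_m/(ρ_m − ρ_c) = 0.902 km × 3380/660 = 4.62 km.

4.62 km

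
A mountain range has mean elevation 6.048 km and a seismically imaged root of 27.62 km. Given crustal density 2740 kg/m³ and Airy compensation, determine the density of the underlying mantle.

Airy balance: ρ_c h = (ρ_m − ρ_c) r → ρ_m = ρ_c (1 + h/r).
ρ_m = 2740 × (1 + 6.048 km/27.62 km) = 3340 kg/m³.

3340 kg/m³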